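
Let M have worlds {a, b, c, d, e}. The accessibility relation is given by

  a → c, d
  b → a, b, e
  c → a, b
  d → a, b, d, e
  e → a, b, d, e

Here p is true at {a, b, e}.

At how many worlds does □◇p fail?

4

a: successors {c, d}; ◇p there: c:T, d:T. ✓
b: successors {a, b, e}; ◇p there: a:F, b:T, e:T. ✗
c: successors {a, b}; ◇p there: a:F, b:T. ✗
d: successors {a, b, d, e}; ◇p there: a:F, b:T, d:T, e:T. ✗
e: successors {a, b, d, e}; ◇p there: a:F, b:T, d:T, e:T. ✗
Satisfying worlds: {a}.
So □◇p fails at the other 4 worlds.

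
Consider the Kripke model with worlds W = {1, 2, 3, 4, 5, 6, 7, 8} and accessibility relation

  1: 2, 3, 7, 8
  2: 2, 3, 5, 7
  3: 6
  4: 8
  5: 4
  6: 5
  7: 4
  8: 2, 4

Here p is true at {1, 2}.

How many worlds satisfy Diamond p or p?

1: Diamond p is T, p is T. ✓
2: Diamond p is T, p is T. ✓
3: Diamond p is F, p is F. ✗
4: Diamond p is F, p is F. ✗
5: Diamond p is F, p is F. ✗
6: Diamond p is F, p is F. ✗
7: Diamond p is F, p is F. ✗
8: Diamond p is T, p is F. ✓
Satisfying worlds: {1, 2, 8}.

3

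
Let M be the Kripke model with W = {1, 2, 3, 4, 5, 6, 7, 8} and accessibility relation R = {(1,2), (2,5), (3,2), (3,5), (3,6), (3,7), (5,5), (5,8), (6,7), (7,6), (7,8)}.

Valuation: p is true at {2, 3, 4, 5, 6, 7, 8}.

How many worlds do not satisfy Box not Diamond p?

1: successors {2}; not Diamond p there: 2:F. ✗
2: successors {5}; not Diamond p there: 5:F. ✗
3: successors {2, 5, 6, 7}; not Diamond p there: 2:F, 5:F, 6:F, 7:F. ✗
4: no successors, so Box not Diamond p holds vacuously. ✓
5: successors {5, 8}; not Diamond p there: 5:F, 8:T. ✗
6: successors {7}; not Diamond p there: 7:F. ✗
7: successors {6, 8}; not Diamond p there: 6:F, 8:T. ✗
8: no successors, so Box not Diamond p holds vacuously. ✓
Satisfying worlds: {4, 8}.
So Box not Diamond p fails at the other 6 worlds.

6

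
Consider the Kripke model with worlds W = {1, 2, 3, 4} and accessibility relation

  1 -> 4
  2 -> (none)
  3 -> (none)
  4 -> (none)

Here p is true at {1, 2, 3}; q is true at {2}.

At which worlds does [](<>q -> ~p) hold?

1: successors {4}; <>q -> ~p there: 4:T. ✓
2: no successors, so [](<>q -> ~p) holds vacuously. ✓
3: no successors, so [](<>q -> ~p) holds vacuously. ✓
4: no successors, so [](<>q -> ~p) holds vacuously. ✓

{1, 2, 3, 4}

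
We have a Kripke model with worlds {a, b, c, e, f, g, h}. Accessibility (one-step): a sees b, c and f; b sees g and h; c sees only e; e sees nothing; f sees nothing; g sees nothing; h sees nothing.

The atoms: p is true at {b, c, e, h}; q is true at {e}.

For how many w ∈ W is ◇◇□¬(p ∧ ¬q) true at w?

a: successors {b, c, f}; ◇□¬(p ∧ ¬q) there: b:T, c:T, f:F. ✓
b: successors {g, h}; ◇□¬(p ∧ ¬q) there: g:F, h:F. ✗
c: successors {e}; ◇□¬(p ∧ ¬q) there: e:F. ✗
e: no successors, so ◇◇□¬(p ∧ ¬q) fails. ✗
f: no successors, so ◇◇□¬(p ∧ ¬q) fails. ✗
g: no successors, so ◇◇□¬(p ∧ ¬q) fails. ✗
h: no successors, so ◇◇□¬(p ∧ ¬q) fails. ✗
Satisfying worlds: {a}.

1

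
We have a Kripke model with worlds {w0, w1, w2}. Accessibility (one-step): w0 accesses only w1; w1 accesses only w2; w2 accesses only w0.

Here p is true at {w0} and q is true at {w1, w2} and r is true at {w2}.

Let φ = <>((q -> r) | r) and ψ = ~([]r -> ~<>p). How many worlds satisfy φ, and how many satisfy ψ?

For <>((q -> r) | r):
w0: successors {w1}; (q -> r) | r there: w1:F. ✗
w1: successors {w2}; (q -> r) | r there: w2:T. ✓
w2: successors {w0}; (q -> r) | r there: w0:T. ✓
— 2 worlds.
For ~([]r -> ~<>p):
w0: []r -> ~<>p is T. ✗
w1: []r -> ~<>p is T. ✗
w2: []r -> ~<>p is T. ✗
— 0 worlds.

2 and 0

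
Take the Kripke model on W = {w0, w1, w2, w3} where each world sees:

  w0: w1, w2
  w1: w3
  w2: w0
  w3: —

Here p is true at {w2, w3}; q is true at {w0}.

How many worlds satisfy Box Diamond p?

2

w0: successors {w1, w2}; Diamond p there: w1:T, w2:F. ✗
w1: successors {w3}; Diamond p there: w3:F. ✗
w2: successors {w0}; Diamond p there: w0:T. ✓
w3: no successors, so Box Diamond p holds vacuously. ✓
Satisfying worlds: {w2, w3}.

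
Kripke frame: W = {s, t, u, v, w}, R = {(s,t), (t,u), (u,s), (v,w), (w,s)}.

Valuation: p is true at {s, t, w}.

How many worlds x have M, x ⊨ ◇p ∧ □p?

s: ◇p is T, □p is T. ✓
t: ◇p is F, □p is F. ✗
u: ◇p is T, □p is T. ✓
v: ◇p is T, □p is T. ✓
w: ◇p is T, □p is T. ✓
Satisfying worlds: {s, u, v, w}.

4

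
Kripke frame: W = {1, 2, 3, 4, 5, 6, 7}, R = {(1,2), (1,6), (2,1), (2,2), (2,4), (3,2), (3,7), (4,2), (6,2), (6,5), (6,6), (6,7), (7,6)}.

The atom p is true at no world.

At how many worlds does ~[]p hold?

1: []p is F. ✓
2: []p is F. ✓
3: []p is F. ✓
4: []p is F. ✓
5: []p is T. ✗
6: []p is F. ✓
7: []p is F. ✓
Satisfying worlds: {1, 2, 3, 4, 6, 7}.

6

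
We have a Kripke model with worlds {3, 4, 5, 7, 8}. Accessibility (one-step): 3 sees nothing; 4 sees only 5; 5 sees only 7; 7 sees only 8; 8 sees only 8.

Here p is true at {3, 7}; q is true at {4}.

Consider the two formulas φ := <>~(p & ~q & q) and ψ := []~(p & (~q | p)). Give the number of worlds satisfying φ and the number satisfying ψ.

4 and 4

For <>~(p & ~q & q):
3: no successors, so <>~(p & ~q & q) fails. ✗
4: successors {5}; ~(p & ~q & q) there: 5:T. ✓
5: successors {7}; ~(p & ~q & q) there: 7:T. ✓
7: successors {8}; ~(p & ~q & q) there: 8:T. ✓
8: successors {8}; ~(p & ~q & q) there: 8:T. ✓
— 4 worlds.
For []~(p & (~q | p)):
3: no successors, so []~(p & (~q | p)) holds vacuously. ✓
4: successors {5}; ~(p & (~q | p)) there: 5:T. ✓
5: successors {7}; ~(p & (~q | p)) there: 7:F. ✗
7: successors {8}; ~(p & (~q | p)) there: 8:T. ✓
8: successors {8}; ~(p & (~q | p)) there: 8:T. ✓
— 4 worlds.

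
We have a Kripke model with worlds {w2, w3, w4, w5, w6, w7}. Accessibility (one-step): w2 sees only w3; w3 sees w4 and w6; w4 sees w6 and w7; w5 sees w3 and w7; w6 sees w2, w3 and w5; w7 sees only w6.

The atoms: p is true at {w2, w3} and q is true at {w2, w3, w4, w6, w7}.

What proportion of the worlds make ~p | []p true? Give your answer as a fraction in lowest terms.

w2: ~p is F, []p is T. ✓
w3: ~p is F, []p is F. ✗
w4: ~p is T, []p is F. ✓
w5: ~p is T, []p is F. ✓
w6: ~p is T, []p is F. ✓
w7: ~p is T, []p is F. ✓
That's 5 of 6 worlds, so 5/6.

5/6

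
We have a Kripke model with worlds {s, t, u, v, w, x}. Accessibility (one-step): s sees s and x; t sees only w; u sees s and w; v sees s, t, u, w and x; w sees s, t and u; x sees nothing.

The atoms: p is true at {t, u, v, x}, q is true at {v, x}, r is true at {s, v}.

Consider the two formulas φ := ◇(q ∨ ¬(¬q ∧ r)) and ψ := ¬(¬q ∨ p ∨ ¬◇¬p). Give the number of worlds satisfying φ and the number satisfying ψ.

For ◇(q ∨ ¬(¬q ∧ r)):
s: successors {s, x}; q ∨ ¬(¬q ∧ r) there: s:F, x:T. ✓
t: successors {w}; q ∨ ¬(¬q ∧ r) there: w:T. ✓
u: successors {s, w}; q ∨ ¬(¬q ∧ r) there: s:F, w:T. ✓
v: successors {s, t, u, w, x}; q ∨ ¬(¬q ∧ r) there: s:F, t:T, u:T, w:T, x:T. ✓
w: successors {s, t, u}; q ∨ ¬(¬q ∧ r) there: s:F, t:T, u:T. ✓
x: no successors, so ◇(q ∨ ¬(¬q ∧ r)) fails. ✗
— 5 worlds.
For ¬(¬q ∨ p ∨ ¬◇¬p):
s: ¬q ∨ p ∨ ¬◇¬p is T. ✗
t: ¬q ∨ p ∨ ¬◇¬p is T. ✗
u: ¬q ∨ p ∨ ¬◇¬p is T. ✗
v: ¬q ∨ p ∨ ¬◇¬p is T. ✗
w: ¬q ∨ p ∨ ¬◇¬p is T. ✗
x: ¬q ∨ p ∨ ¬◇¬p is T. ✗
— 0 worlds.

5 and 0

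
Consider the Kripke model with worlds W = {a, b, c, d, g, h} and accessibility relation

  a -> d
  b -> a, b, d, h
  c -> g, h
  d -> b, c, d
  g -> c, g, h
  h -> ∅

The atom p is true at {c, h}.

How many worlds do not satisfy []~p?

4

a: successors {d}; ~p there: d:T. ✓
b: successors {a, b, d, h}; ~p there: a:T, b:T, d:T, h:F. ✗
c: successors {g, h}; ~p there: g:T, h:F. ✗
d: successors {b, c, d}; ~p there: b:T, c:F, d:T. ✗
g: successors {c, g, h}; ~p there: c:F, g:T, h:F. ✗
h: no successors, so []~p holds vacuously. ✓
Satisfying worlds: {a, h}.
So []~p fails at the other 4 worlds.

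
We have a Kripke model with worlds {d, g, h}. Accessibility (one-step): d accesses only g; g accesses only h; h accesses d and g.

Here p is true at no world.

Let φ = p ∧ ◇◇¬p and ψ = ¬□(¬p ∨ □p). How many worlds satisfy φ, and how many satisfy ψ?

0 and 0

For p ∧ ◇◇¬p:
d: p is F, ◇◇¬p is T. ✗
g: p is F, ◇◇¬p is T. ✗
h: p is F, ◇◇¬p is T. ✗
— 0 worlds.
For ¬□(¬p ∨ □p):
d: □(¬p ∨ □p) is T. ✗
g: □(¬p ∨ □p) is T. ✗
h: □(¬p ∨ □p) is T. ✗
— 0 worlds.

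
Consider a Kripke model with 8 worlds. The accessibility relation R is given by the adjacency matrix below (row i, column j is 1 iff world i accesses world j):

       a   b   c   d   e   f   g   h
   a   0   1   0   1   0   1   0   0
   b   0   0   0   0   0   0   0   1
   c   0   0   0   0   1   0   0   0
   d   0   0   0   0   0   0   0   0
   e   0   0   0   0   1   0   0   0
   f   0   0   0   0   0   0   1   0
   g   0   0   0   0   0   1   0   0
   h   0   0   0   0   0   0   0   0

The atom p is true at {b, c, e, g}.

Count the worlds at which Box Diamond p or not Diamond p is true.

a: Box Diamond p is F, not Diamond p is F. ✗
b: Box Diamond p is F, not Diamond p is T. ✓
c: Box Diamond p is T, not Diamond p is F. ✓
d: Box Diamond p is T, not Diamond p is T. ✓
e: Box Diamond p is T, not Diamond p is F. ✓
f: Box Diamond p is F, not Diamond p is F. ✗
g: Box Diamond p is T, not Diamond p is T. ✓
h: Box Diamond p is T, not Diamond p is T. ✓
Satisfying worlds: {b, c, d, e, g, h}.

6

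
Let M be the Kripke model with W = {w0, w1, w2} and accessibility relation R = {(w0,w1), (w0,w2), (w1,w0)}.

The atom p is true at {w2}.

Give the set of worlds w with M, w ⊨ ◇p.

w0: successors {w1, w2}; p there: w1:F, w2:T. ✓
w1: successors {w0}; p there: w0:F. ✗
w2: no successors, so ◇p fails. ✗

{w0}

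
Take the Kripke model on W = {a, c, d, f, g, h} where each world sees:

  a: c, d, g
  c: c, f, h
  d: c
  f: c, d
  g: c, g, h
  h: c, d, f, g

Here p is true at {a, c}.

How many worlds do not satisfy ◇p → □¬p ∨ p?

4

a: ◇p is T, □¬p ∨ p is T. ✓
c: ◇p is T, □¬p ∨ p is T. ✓
d: ◇p is T, □¬p ∨ p is F. ✗
f: ◇p is T, □¬p ∨ p is F. ✗
g: ◇p is T, □¬p ∨ p is F. ✗
h: ◇p is T, □¬p ∨ p is F. ✗
Satisfying worlds: {a, c}.
So ◇p → □¬p ∨ p fails at the other 4 worlds.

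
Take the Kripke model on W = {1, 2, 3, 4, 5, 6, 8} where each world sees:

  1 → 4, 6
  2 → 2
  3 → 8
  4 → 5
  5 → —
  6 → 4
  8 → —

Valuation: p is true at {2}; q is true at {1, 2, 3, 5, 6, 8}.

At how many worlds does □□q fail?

1: successors {4, 6}; □q there: 4:T, 6:F. ✗
2: successors {2}; □q there: 2:T. ✓
3: successors {8}; □q there: 8:T. ✓
4: successors {5}; □q there: 5:T. ✓
5: no successors, so □□q holds vacuously. ✓
6: successors {4}; □q there: 4:T. ✓
8: no successors, so □□q holds vacuously. ✓
Satisfying worlds: {2, 3, 4, 5, 6, 8}.
So □□q fails at the other 1 world.

1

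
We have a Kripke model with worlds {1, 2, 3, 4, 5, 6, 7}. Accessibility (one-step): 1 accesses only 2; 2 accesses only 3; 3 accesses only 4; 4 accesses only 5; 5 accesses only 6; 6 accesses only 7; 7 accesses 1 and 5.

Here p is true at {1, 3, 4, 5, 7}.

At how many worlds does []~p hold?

1: successors {2}; ~p there: 2:T. ✓
2: successors {3}; ~p there: 3:F. ✗
3: successors {4}; ~p there: 4:F. ✗
4: successors {5}; ~p there: 5:F. ✗
5: successors {6}; ~p there: 6:T. ✓
6: successors {7}; ~p there: 7:F. ✗
7: successors {1, 5}; ~p there: 1:F, 5:F. ✗
Satisfying worlds: {1, 5}.

2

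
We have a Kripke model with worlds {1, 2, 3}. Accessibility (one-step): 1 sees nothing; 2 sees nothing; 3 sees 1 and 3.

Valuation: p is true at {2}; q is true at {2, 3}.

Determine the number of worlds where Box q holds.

2

1: no successors, so Box q holds vacuously. ✓
2: no successors, so Box q holds vacuously. ✓
3: successors {1, 3}; q there: 1:F, 3:T. ✗
Satisfying worlds: {1, 2}.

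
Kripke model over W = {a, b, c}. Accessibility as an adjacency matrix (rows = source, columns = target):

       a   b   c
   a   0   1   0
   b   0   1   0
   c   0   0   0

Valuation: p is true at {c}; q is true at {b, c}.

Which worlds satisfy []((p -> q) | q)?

a: successors {b}; (p -> q) | q there: b:T. ✓
b: successors {b}; (p -> q) | q there: b:T. ✓
c: no successors, so []((p -> q) | q) holds vacuously. ✓

{a, b, c}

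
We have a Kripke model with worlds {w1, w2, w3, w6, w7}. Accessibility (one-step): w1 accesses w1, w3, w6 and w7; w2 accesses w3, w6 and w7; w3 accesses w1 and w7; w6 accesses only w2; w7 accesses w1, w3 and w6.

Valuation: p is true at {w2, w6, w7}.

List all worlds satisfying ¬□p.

w1: □p is F. ✓
w2: □p is F. ✓
w3: □p is F. ✓
w6: □p is T. ✗
w7: □p is F. ✓

{w1, w2, w3, w7}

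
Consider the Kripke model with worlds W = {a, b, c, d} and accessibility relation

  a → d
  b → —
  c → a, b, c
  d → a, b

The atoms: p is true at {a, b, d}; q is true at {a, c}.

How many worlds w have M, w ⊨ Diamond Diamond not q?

a: successors {d}; Diamond not q there: d:T. ✓
b: no successors, so Diamond Diamond not q fails. ✗
c: successors {a, b, c}; Diamond not q there: a:T, b:F, c:T. ✓
d: successors {a, b}; Diamond not q there: a:T, b:F. ✓
Satisfying worlds: {a, c, d}.

3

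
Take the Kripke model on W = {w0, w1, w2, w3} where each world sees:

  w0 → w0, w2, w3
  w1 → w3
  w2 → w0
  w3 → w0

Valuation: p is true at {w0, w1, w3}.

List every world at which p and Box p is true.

w0: p is T, Box p is F. ✗
w1: p is T, Box p is T. ✓
w2: p is F, Box p is T. ✗
w3: p is T, Box p is T. ✓

{w1, w3}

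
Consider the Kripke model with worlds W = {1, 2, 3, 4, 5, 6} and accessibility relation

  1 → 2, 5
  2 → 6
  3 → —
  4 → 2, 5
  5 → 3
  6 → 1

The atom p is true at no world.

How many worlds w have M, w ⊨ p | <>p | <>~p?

1: p is F, <>p | <>~p is T. ✓
2: p is F, <>p | <>~p is T. ✓
3: p is F, <>p | <>~p is F. ✗
4: p is F, <>p | <>~p is T. ✓
5: p is F, <>p | <>~p is T. ✓
6: p is F, <>p | <>~p is T. ✓
Satisfying worlds: {1, 2, 4, 5, 6}.

5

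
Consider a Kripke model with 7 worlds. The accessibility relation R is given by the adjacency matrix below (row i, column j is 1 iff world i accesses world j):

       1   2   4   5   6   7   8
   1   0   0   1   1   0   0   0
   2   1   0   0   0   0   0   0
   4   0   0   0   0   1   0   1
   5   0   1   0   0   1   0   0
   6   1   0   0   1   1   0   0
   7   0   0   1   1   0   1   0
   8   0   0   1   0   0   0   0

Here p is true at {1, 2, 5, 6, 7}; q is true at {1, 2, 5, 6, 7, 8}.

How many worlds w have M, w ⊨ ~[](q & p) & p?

1: ~[](q & p) is T, p is T. ✓
2: ~[](q & p) is F, p is T. ✗
4: ~[](q & p) is T, p is F. ✗
5: ~[](q & p) is F, p is T. ✗
6: ~[](q & p) is F, p is T. ✗
7: ~[](q & p) is T, p is T. ✓
8: ~[](q & p) is T, p is F. ✗
Satisfying worlds: {1, 7}.

2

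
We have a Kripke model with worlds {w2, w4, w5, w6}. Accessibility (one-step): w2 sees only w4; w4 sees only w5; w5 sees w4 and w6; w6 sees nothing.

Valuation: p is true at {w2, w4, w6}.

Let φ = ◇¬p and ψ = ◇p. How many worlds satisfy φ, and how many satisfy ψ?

For ◇¬p:
w2: successors {w4}; ¬p there: w4:F. ✗
w4: successors {w5}; ¬p there: w5:T. ✓
w5: successors {w4, w6}; ¬p there: w4:F, w6:F. ✗
w6: no successors, so ◇¬p fails. ✗
— 1 world.
For ◇p:
w2: successors {w4}; p there: w4:T. ✓
w4: successors {w5}; p there: w5:F. ✗
w5: successors {w4, w6}; p there: w4:T, w6:T. ✓
w6: no successors, so ◇p fails. ✗
— 2 worlds.

1 and 2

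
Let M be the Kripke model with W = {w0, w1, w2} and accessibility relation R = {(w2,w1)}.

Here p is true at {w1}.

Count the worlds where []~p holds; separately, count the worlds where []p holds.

2 and 3

For []~p:
w0: no successors, so []~p holds vacuously. ✓
w1: no successors, so []~p holds vacuously. ✓
w2: successors {w1}; ~p there: w1:F. ✗
— 2 worlds.
For []p:
w0: no successors, so []p holds vacuously. ✓
w1: no successors, so []p holds vacuously. ✓
w2: successors {w1}; p there: w1:T. ✓
— 3 worlds.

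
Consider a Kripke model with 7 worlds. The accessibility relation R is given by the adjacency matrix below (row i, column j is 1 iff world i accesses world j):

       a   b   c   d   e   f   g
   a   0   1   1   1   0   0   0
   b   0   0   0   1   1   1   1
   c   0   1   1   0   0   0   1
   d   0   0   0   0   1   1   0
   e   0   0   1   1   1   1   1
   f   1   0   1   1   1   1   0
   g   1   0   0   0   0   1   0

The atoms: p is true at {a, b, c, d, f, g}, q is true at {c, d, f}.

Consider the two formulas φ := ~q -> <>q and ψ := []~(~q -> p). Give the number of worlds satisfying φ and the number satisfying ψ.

For ~q -> <>q:
a: ~q is T, <>q is T. ✓
b: ~q is T, <>q is T. ✓
c: ~q is F, <>q is T. ✓
d: ~q is F, <>q is T. ✓
e: ~q is T, <>q is T. ✓
f: ~q is F, <>q is T. ✓
g: ~q is T, <>q is T. ✓
— 7 worlds.
For []~(~q -> p):
a: successors {b, c, d}; ~(~q -> p) there: b:F, c:F, d:F. ✗
b: successors {d, e, f, g}; ~(~q -> p) there: d:F, e:T, f:F, g:F. ✗
c: successors {b, c, g}; ~(~q -> p) there: b:F, c:F, g:F. ✗
d: successors {e, f}; ~(~q -> p) there: e:T, f:F. ✗
e: successors {c, d, e, f, g}; ~(~q -> p) there: c:F, d:F, e:T, f:F, g:F. ✗
f: successors {a, c, d, e, f}; ~(~q -> p) there: a:F, c:F, d:F, e:T, f:F. ✗
g: successors {a, f}; ~(~q -> p) there: a:F, f:F. ✗
— 0 worlds.

7 and 0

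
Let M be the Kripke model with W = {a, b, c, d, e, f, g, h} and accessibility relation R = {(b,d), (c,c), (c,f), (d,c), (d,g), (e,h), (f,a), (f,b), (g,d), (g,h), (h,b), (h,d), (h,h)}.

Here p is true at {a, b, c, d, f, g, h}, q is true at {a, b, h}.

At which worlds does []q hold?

a: no successors, so []q holds vacuously. ✓
b: successors {d}; q there: d:F. ✗
c: successors {c, f}; q there: c:F, f:F. ✗
d: successors {c, g}; q there: c:F, g:F. ✗
e: successors {h}; q there: h:T. ✓
f: successors {a, b}; q there: a:T, b:T. ✓
g: successors {d, h}; q there: d:F, h:T. ✗
h: successors {b, d, h}; q there: b:T, d:F, h:T. ✗

{a, e, f}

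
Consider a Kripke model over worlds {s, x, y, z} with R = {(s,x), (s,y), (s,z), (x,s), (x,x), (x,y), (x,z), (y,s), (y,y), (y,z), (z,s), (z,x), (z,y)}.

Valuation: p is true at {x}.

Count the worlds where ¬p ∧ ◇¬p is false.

s: ¬p is T, ◇¬p is T. ✓
x: ¬p is F, ◇¬p is T. ✗
y: ¬p is T, ◇¬p is T. ✓
z: ¬p is T, ◇¬p is T. ✓
Satisfying worlds: {s, y, z}.
So ¬p ∧ ◇¬p fails at the other 1 world.

1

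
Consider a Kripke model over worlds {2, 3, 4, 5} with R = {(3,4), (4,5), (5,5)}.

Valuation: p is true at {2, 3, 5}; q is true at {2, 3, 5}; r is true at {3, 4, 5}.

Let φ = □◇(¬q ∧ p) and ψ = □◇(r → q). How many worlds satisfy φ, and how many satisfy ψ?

1 and 4

For □◇(¬q ∧ p):
2: no successors, so □◇(¬q ∧ p) holds vacuously. ✓
3: successors {4}; ◇(¬q ∧ p) there: 4:F. ✗
4: successors {5}; ◇(¬q ∧ p) there: 5:F. ✗
5: successors {5}; ◇(¬q ∧ p) there: 5:F. ✗
— 1 world.
For □◇(r → q):
2: no successors, so □◇(r → q) holds vacuously. ✓
3: successors {4}; ◇(r → q) there: 4:T. ✓
4: successors {5}; ◇(r → q) there: 5:T. ✓
5: successors {5}; ◇(r → q) there: 5:T. ✓
— 4 worlds.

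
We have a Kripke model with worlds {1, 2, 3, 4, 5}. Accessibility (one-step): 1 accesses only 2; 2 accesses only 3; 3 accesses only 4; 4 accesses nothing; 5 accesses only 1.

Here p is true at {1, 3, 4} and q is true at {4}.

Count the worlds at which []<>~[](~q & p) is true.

2

1: successors {2}; <>~[](~q & p) there: 2:T. ✓
2: successors {3}; <>~[](~q & p) there: 3:F. ✗
3: successors {4}; <>~[](~q & p) there: 4:F. ✗
4: no successors, so []<>~[](~q & p) holds vacuously. ✓
5: successors {1}; <>~[](~q & p) there: 1:F. ✗
Satisfying worlds: {1, 4}.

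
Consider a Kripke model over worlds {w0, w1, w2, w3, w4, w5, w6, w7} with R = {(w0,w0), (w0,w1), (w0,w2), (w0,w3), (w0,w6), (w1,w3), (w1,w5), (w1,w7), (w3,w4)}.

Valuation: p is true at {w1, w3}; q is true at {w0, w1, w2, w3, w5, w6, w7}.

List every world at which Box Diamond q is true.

{w2, w4, w5, w6, w7}

w0: successors {w0, w1, w2, w3, w6}; Diamond q there: w0:T, w1:T, w2:F, w3:F, w6:F. ✗
w1: successors {w3, w5, w7}; Diamond q there: w3:F, w5:F, w7:F. ✗
w2: no successors, so Box Diamond q holds vacuously. ✓
w3: successors {w4}; Diamond q there: w4:F. ✗
w4: no successors, so Box Diamond q holds vacuously. ✓
w5: no successors, so Box Diamond q holds vacuously. ✓
w6: no successors, so Box Diamond q holds vacuously. ✓
w7: no successors, so Box Diamond q holds vacuously. ✓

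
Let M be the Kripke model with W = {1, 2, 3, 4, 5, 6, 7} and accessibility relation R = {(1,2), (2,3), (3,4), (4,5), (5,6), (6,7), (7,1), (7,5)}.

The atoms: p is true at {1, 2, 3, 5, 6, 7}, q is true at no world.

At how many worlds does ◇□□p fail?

1

1: successors {2}; □□p there: 2:F. ✗
2: successors {3}; □□p there: 3:T. ✓
3: successors {4}; □□p there: 4:T. ✓
4: successors {5}; □□p there: 5:T. ✓
5: successors {6}; □□p there: 6:T. ✓
6: successors {7}; □□p there: 7:T. ✓
7: successors {1, 5}; □□p there: 1:T, 5:T. ✓
Satisfying worlds: {2, 3, 4, 5, 6, 7}.
So ◇□□p fails at the other 1 world.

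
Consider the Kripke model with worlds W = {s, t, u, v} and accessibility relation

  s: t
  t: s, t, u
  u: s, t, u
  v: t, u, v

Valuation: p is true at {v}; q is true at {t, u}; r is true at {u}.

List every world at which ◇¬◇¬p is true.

s: successors {t}; ¬◇¬p there: t:F. ✗
t: successors {s, t, u}; ¬◇¬p there: s:F, t:F, u:F. ✗
u: successors {s, t, u}; ¬◇¬p there: s:F, t:F, u:F. ✗
v: successors {t, u, v}; ¬◇¬p there: t:F, u:F, v:F. ✗

∅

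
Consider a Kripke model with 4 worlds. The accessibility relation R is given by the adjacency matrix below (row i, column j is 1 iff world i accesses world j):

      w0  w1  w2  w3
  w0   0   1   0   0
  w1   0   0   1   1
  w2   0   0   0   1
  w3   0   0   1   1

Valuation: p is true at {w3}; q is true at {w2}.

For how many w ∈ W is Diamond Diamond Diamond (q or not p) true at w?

w0: successors {w1}; Diamond Diamond (q or not p) there: w1:T. ✓
w1: successors {w2, w3}; Diamond Diamond (q or not p) there: w2:T, w3:T. ✓
w2: successors {w3}; Diamond Diamond (q or not p) there: w3:T. ✓
w3: successors {w2, w3}; Diamond Diamond (q or not p) there: w2:T, w3:T. ✓
Satisfying worlds: {w0, w1, w2, w3}.

4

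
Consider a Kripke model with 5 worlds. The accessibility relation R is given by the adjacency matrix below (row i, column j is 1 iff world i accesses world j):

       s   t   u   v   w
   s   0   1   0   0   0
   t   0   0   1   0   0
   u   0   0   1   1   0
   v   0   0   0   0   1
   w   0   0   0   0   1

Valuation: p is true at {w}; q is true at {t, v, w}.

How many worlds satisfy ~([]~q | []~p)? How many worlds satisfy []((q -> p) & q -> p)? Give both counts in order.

For ~([]~q | []~p):
s: []~q | []~p is T. ✗
t: []~q | []~p is T. ✗
u: []~q | []~p is T. ✗
v: []~q | []~p is F. ✓
w: []~q | []~p is F. ✓
— 2 worlds.
For []((q -> p) & q -> p):
s: successors {t}; (q -> p) & q -> p there: t:T. ✓
t: successors {u}; (q -> p) & q -> p there: u:T. ✓
u: successors {u, v}; (q -> p) & q -> p there: u:T, v:T. ✓
v: successors {w}; (q -> p) & q -> p there: w:T. ✓
w: successors {w}; (q -> p) & q -> p there: w:T. ✓
— 5 worlds.

2 and 5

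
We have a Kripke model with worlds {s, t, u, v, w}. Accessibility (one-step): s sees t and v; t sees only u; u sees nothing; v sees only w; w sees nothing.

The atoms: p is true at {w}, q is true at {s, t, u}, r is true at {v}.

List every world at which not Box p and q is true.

{s, t}

s: not Box p is T, q is T. ✓
t: not Box p is T, q is T. ✓
u: not Box p is F, q is T. ✗
v: not Box p is F, q is F. ✗
w: not Box p is F, q is F. ✗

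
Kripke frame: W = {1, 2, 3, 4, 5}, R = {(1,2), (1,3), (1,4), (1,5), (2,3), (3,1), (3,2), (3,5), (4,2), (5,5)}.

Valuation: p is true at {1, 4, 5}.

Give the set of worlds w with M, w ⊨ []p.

{5}

1: successors {2, 3, 4, 5}; p there: 2:F, 3:F, 4:T, 5:T. ✗
2: successors {3}; p there: 3:F. ✗
3: successors {1, 2, 5}; p there: 1:T, 2:F, 5:T. ✗
4: successors {2}; p there: 2:F. ✗
5: successors {5}; p there: 5:T. ✓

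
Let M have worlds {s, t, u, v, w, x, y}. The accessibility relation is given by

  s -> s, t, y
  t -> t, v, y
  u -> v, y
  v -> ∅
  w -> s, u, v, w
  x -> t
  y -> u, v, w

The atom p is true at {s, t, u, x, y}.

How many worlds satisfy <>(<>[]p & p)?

6

s: successors {s, t, y}; <>[]p & p there: s:T, t:T, y:T. ✓
t: successors {t, v, y}; <>[]p & p there: t:T, v:F, y:T. ✓
u: successors {v, y}; <>[]p & p there: v:F, y:T. ✓
v: no successors, so <>(<>[]p & p) fails. ✗
w: successors {s, u, v, w}; <>[]p & p there: s:T, u:T, v:F, w:F. ✓
x: successors {t}; <>[]p & p there: t:T. ✓
y: successors {u, v, w}; <>[]p & p there: u:T, v:F, w:F. ✓
Satisfying worlds: {s, t, u, w, x, y}.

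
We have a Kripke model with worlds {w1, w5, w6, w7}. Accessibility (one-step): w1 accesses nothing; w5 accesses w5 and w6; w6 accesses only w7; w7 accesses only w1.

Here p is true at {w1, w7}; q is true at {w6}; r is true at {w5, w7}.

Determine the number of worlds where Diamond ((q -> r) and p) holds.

w1: no successors, so Diamond ((q -> r) and p) fails. ✗
w5: successors {w5, w6}; (q -> r) and p there: w5:F, w6:F. ✗
w6: successors {w7}; (q -> r) and p there: w7:T. ✓
w7: successors {w1}; (q -> r) and p there: w1:T. ✓
Satisfying worlds: {w6, w7}.

2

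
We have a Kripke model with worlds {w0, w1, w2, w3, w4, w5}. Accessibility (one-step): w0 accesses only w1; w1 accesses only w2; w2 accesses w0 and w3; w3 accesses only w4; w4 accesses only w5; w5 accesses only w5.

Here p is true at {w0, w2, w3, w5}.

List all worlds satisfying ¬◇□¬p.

w0: ◇□¬p is F. ✓
w1: ◇□¬p is F. ✓
w2: ◇□¬p is T. ✗
w3: ◇□¬p is F. ✓
w4: ◇□¬p is F. ✓
w5: ◇□¬p is F. ✓

{w0, w1, w3, w4, w5}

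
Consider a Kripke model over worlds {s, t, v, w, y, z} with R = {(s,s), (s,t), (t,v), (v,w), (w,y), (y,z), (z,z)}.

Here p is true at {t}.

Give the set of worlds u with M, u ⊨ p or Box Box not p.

s: p is F, Box Box not p is F. ✗
t: p is T, Box Box not p is T. ✓
v: p is F, Box Box not p is T. ✓
w: p is F, Box Box not p is T. ✓
y: p is F, Box Box not p is T. ✓
z: p is F, Box Box not p is T. ✓

{t, v, w, y, z}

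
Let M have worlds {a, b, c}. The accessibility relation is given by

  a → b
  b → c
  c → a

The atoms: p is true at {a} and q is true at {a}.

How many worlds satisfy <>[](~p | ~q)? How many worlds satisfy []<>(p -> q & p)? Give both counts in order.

2 and 3

For <>[](~p | ~q):
a: successors {b}; [](~p | ~q) there: b:T. ✓
b: successors {c}; [](~p | ~q) there: c:F. ✗
c: successors {a}; [](~p | ~q) there: a:T. ✓
— 2 worlds.
For []<>(p -> q & p):
a: successors {b}; <>(p -> q & p) there: b:T. ✓
b: successors {c}; <>(p -> q & p) there: c:T. ✓
c: successors {a}; <>(p -> q & p) there: a:T. ✓
— 3 worlds.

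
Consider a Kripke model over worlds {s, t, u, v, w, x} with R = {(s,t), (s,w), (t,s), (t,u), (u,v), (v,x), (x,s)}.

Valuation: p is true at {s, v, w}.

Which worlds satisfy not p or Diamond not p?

s: not p is F, Diamond not p is T. ✓
t: not p is T, Diamond not p is T. ✓
u: not p is T, Diamond not p is F. ✓
v: not p is F, Diamond not p is T. ✓
w: not p is F, Diamond not p is F. ✗
x: not p is T, Diamond not p is F. ✓

{s, t, u, v, x}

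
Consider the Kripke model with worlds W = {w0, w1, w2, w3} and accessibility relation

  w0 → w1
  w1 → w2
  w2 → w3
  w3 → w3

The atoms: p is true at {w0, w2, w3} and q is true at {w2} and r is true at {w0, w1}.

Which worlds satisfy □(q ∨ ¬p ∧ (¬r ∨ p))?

w0: successors {w1}; q ∨ ¬p ∧ (¬r ∨ p) there: w1:F. ✗
w1: successors {w2}; q ∨ ¬p ∧ (¬r ∨ p) there: w2:T. ✓
w2: successors {w3}; q ∨ ¬p ∧ (¬r ∨ p) there: w3:F. ✗
w3: successors {w3}; q ∨ ¬p ∧ (¬r ∨ p) there: w3:F. ✗

{w1}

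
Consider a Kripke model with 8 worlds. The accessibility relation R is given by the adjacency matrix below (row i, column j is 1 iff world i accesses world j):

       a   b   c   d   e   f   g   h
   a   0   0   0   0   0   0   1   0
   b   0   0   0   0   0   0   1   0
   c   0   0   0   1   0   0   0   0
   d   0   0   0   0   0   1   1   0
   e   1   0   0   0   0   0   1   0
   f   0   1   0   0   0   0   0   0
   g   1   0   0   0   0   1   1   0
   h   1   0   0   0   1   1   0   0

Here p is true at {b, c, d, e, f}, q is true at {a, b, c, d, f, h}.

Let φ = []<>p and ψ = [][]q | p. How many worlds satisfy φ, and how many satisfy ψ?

For []<>p:
a: successors {g}; <>p there: g:T. ✓
b: successors {g}; <>p there: g:T. ✓
c: successors {d}; <>p there: d:T. ✓
d: successors {f, g}; <>p there: f:T, g:T. ✓
e: successors {a, g}; <>p there: a:F, g:T. ✗
f: successors {b}; <>p there: b:F. ✗
g: successors {a, f, g}; <>p there: a:F, f:T, g:T. ✗
h: successors {a, e, f}; <>p there: a:F, e:F, f:T. ✗
— 4 worlds.
For [][]q | p:
a: [][]q is F, p is F. ✗
b: [][]q is F, p is T. ✓
c: [][]q is F, p is T. ✓
d: [][]q is F, p is T. ✓
e: [][]q is F, p is T. ✓
f: [][]q is F, p is T. ✓
g: [][]q is F, p is F. ✗
h: [][]q is F, p is F. ✗
— 5 worlds.

4 and 5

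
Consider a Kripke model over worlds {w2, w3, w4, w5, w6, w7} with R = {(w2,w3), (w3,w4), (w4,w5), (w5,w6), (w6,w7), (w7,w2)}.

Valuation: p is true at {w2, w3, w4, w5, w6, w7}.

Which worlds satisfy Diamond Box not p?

w2: successors {w3}; Box not p there: w3:F. ✗
w3: successors {w4}; Box not p there: w4:F. ✗
w4: successors {w5}; Box not p there: w5:F. ✗
w5: successors {w6}; Box not p there: w6:F. ✗
w6: successors {w7}; Box not p there: w7:F. ✗
w7: successors {w2}; Box not p there: w2:F. ✗

∅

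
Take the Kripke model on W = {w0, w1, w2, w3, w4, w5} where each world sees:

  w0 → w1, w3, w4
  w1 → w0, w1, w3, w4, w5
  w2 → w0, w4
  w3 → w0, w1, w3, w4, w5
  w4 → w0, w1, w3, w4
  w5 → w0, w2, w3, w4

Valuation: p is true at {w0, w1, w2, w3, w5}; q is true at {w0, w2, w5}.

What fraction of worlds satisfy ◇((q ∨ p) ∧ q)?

5/6

w0: successors {w1, w3, w4}; (q ∨ p) ∧ q there: w1:F, w3:F, w4:F. ✗
w1: successors {w0, w1, w3, w4, w5}; (q ∨ p) ∧ q there: w0:T, w1:F, w3:F, w4:F, w5:T. ✓
w2: successors {w0, w4}; (q ∨ p) ∧ q there: w0:T, w4:F. ✓
w3: successors {w0, w1, w3, w4, w5}; (q ∨ p) ∧ q there: w0:T, w1:F, w3:F, w4:F, w5:T. ✓
w4: successors {w0, w1, w3, w4}; (q ∨ p) ∧ q there: w0:T, w1:F, w3:F, w4:F. ✓
w5: successors {w0, w2, w3, w4}; (q ∨ p) ∧ q there: w0:T, w2:T, w3:F, w4:F. ✓
That's 5 of 6 worlds, so 5/6.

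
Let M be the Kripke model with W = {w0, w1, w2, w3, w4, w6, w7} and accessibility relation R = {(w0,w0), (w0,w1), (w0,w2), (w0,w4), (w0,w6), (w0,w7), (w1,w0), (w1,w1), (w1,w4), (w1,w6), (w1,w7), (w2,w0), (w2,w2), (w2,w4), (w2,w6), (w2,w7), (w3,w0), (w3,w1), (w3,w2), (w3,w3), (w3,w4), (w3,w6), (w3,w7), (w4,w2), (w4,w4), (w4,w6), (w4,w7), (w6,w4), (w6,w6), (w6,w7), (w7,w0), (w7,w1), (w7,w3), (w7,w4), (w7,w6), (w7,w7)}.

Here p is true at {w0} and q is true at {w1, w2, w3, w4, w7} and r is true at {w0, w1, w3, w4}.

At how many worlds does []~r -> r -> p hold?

7

w0: []~r is F, r -> p is T. ✓
w1: []~r is F, r -> p is F. ✓
w2: []~r is F, r -> p is T. ✓
w3: []~r is F, r -> p is F. ✓
w4: []~r is F, r -> p is F. ✓
w6: []~r is F, r -> p is T. ✓
w7: []~r is F, r -> p is T. ✓
Satisfying worlds: {w0, w1, w2, w3, w4, w6, w7}.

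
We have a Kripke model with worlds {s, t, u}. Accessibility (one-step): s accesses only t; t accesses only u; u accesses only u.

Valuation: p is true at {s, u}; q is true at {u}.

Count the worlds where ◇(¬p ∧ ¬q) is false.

s: successors {t}; ¬p ∧ ¬q there: t:T. ✓
t: successors {u}; ¬p ∧ ¬q there: u:F. ✗
u: successors {u}; ¬p ∧ ¬q there: u:F. ✗
Satisfying worlds: {s}.
So ◇(¬p ∧ ¬q) fails at the other 2 worlds.

2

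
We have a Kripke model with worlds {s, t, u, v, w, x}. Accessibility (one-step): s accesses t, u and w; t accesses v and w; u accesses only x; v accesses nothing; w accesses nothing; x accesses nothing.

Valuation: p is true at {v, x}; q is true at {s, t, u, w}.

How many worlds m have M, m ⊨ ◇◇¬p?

1

s: successors {t, u, w}; ◇¬p there: t:T, u:F, w:F. ✓
t: successors {v, w}; ◇¬p there: v:F, w:F. ✗
u: successors {x}; ◇¬p there: x:F. ✗
v: no successors, so ◇◇¬p fails. ✗
w: no successors, so ◇◇¬p fails. ✗
x: no successors, so ◇◇¬p fails. ✗
Satisfying worlds: {s}.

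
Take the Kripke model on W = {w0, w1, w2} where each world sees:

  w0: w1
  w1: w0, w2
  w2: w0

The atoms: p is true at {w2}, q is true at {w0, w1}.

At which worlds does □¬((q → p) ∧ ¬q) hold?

{w0, w2}

w0: successors {w1}; ¬((q → p) ∧ ¬q) there: w1:T. ✓
w1: successors {w0, w2}; ¬((q → p) ∧ ¬q) there: w0:T, w2:F. ✗
w2: successors {w0}; ¬((q → p) ∧ ¬q) there: w0:T. ✓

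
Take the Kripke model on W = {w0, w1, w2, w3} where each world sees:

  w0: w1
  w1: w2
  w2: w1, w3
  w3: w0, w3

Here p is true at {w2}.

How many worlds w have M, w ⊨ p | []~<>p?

3

w0: p is F, []~<>p is F. ✗
w1: p is F, []~<>p is T. ✓
w2: p is T, []~<>p is F. ✓
w3: p is F, []~<>p is T. ✓
Satisfying worlds: {w1, w2, w3}.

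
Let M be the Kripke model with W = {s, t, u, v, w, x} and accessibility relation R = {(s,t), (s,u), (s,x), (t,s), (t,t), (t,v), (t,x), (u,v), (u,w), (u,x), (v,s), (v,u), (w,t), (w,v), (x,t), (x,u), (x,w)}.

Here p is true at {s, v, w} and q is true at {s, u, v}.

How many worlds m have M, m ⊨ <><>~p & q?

s: <><>~p is T, q is T. ✓
t: <><>~p is T, q is F. ✗
u: <><>~p is T, q is T. ✓
v: <><>~p is T, q is T. ✓
w: <><>~p is T, q is F. ✗
x: <><>~p is T, q is F. ✗
Satisfying worlds: {s, u, v}.

3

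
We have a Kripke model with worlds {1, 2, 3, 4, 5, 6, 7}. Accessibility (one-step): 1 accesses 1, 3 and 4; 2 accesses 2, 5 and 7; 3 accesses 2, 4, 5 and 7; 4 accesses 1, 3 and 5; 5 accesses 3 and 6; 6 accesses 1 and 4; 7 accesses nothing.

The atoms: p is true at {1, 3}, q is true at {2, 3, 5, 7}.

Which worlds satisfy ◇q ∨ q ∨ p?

1: ◇q is T, q ∨ p is T. ✓
2: ◇q is T, q ∨ p is T. ✓
3: ◇q is T, q ∨ p is T. ✓
4: ◇q is T, q ∨ p is F. ✓
5: ◇q is T, q ∨ p is T. ✓
6: ◇q is F, q ∨ p is F. ✗
7: ◇q is F, q ∨ p is T. ✓

{1, 2, 3, 4, 5, 7}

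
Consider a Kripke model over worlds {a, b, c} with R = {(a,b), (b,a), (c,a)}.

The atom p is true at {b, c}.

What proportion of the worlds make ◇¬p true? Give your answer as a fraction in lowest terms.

2/3

a: successors {b}; ¬p there: b:F. ✗
b: successors {a}; ¬p there: a:T. ✓
c: successors {a}; ¬p there: a:T. ✓
That's 2 of 3 worlds, so 2/3.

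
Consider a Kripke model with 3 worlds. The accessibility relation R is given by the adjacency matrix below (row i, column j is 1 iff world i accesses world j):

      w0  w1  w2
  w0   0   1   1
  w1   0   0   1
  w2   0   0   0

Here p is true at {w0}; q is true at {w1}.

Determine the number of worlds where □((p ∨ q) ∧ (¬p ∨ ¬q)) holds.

w0: successors {w1, w2}; (p ∨ q) ∧ (¬p ∨ ¬q) there: w1:T, w2:F. ✗
w1: successors {w2}; (p ∨ q) ∧ (¬p ∨ ¬q) there: w2:F. ✗
w2: no successors, so □((p ∨ q) ∧ (¬p ∨ ¬q)) holds vacuously. ✓
Satisfying worlds: {w2}.

1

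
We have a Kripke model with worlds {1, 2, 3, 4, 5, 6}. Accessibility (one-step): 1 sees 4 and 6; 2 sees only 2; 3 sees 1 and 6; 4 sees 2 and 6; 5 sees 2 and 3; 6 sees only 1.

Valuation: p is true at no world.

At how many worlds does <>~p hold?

1: successors {4, 6}; ~p there: 4:T, 6:T. ✓
2: successors {2}; ~p there: 2:T. ✓
3: successors {1, 6}; ~p there: 1:T, 6:T. ✓
4: successors {2, 6}; ~p there: 2:T, 6:T. ✓
5: successors {2, 3}; ~p there: 2:T, 3:T. ✓
6: successors {1}; ~p there: 1:T. ✓
Satisfying worlds: {1, 2, 3, 4, 5, 6}.

6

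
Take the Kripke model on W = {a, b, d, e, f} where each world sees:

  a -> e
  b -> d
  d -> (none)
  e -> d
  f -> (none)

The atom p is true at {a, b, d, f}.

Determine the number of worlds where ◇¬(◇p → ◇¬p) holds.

a: successors {e}; ¬(◇p → ◇¬p) there: e:T. ✓
b: successors {d}; ¬(◇p → ◇¬p) there: d:F. ✗
d: no successors, so ◇¬(◇p → ◇¬p) fails. ✗
e: successors {d}; ¬(◇p → ◇¬p) there: d:F. ✗
f: no successors, so ◇¬(◇p → ◇¬p) fails. ✗
Satisfying worlds: {a}.

1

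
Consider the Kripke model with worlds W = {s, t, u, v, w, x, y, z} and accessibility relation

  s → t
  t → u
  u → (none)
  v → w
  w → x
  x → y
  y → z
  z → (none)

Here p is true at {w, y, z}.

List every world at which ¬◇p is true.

s: ◇p is F. ✓
t: ◇p is F. ✓
u: ◇p is F. ✓
v: ◇p is T. ✗
w: ◇p is F. ✓
x: ◇p is T. ✗
y: ◇p is T. ✗
z: ◇p is F. ✓

{s, t, u, w, z}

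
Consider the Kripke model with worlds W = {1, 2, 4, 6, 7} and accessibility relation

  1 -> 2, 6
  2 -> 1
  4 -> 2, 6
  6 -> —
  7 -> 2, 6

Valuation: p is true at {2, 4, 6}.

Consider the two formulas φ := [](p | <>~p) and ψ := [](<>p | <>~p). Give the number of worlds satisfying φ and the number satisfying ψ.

For [](p | <>~p):
1: successors {2, 6}; p | <>~p there: 2:T, 6:T. ✓
2: successors {1}; p | <>~p there: 1:F. ✗
4: successors {2, 6}; p | <>~p there: 2:T, 6:T. ✓
6: no successors, so [](p | <>~p) holds vacuously. ✓
7: successors {2, 6}; p | <>~p there: 2:T, 6:T. ✓
— 4 worlds.
For [](<>p | <>~p):
1: successors {2, 6}; <>p | <>~p there: 2:T, 6:F. ✗
2: successors {1}; <>p | <>~p there: 1:T. ✓
4: successors {2, 6}; <>p | <>~p there: 2:T, 6:F. ✗
6: no successors, so [](<>p | <>~p) holds vacuously. ✓
7: successors {2, 6}; <>p | <>~p there: 2:T, 6:F. ✗
— 2 worlds.

4 and 2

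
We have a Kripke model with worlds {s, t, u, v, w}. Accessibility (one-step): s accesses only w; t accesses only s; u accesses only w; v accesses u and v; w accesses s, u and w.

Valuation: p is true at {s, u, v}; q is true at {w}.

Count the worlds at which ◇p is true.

3

s: successors {w}; p there: w:F. ✗
t: successors {s}; p there: s:T. ✓
u: successors {w}; p there: w:F. ✗
v: successors {u, v}; p there: u:T, v:T. ✓
w: successors {s, u, w}; p there: s:T, u:T, w:F. ✓
Satisfying worlds: {t, v, w}.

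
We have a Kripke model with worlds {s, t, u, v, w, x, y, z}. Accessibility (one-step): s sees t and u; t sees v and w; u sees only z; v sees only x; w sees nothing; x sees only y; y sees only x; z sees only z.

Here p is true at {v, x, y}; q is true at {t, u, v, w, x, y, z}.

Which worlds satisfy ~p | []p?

{s, t, u, v, w, x, y, z}

s: ~p is T, []p is F. ✓
t: ~p is T, []p is F. ✓
u: ~p is T, []p is F. ✓
v: ~p is F, []p is T. ✓
w: ~p is T, []p is T. ✓
x: ~p is F, []p is T. ✓
y: ~p is F, []p is T. ✓
z: ~p is T, []p is F. ✓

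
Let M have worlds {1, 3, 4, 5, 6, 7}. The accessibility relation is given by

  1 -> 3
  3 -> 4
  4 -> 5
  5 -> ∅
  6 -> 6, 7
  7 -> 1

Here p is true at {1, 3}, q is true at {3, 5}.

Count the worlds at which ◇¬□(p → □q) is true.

1

1: successors {3}; ¬□(p → □q) there: 3:F. ✗
3: successors {4}; ¬□(p → □q) there: 4:F. ✗
4: successors {5}; ¬□(p → □q) there: 5:F. ✗
5: no successors, so ◇¬□(p → □q) fails. ✗
6: successors {6, 7}; ¬□(p → □q) there: 6:F, 7:F. ✗
7: successors {1}; ¬□(p → □q) there: 1:T. ✓
Satisfying worlds: {7}.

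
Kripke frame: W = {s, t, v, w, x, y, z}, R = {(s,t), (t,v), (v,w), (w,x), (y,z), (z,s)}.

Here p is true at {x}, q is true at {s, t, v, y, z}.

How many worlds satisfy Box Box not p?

6

s: successors {t}; Box not p there: t:T. ✓
t: successors {v}; Box not p there: v:T. ✓
v: successors {w}; Box not p there: w:F. ✗
w: successors {x}; Box not p there: x:T. ✓
x: no successors, so Box Box not p holds vacuously. ✓
y: successors {z}; Box not p there: z:T. ✓
z: successors {s}; Box not p there: s:T. ✓
Satisfying worlds: {s, t, w, x, y, z}.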